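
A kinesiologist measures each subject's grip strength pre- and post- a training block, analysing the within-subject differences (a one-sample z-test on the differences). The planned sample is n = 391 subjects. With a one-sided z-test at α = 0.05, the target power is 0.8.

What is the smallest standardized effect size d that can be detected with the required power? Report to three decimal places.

Need Φ(δ − 1.645) = 0.8, so δ = 1.645 + 0.842 = 2.486.
δ = d·√n ⇒ d = δ/√n = 2.486/√391 = 0.1257.

d ≈ 0.126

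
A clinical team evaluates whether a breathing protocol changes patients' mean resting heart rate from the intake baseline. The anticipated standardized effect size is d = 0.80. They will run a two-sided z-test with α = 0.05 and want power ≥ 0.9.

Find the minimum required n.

n = 17

Set Φ(δ − 1.960) = 0.9; then δ − 1.960 = Φ⁻¹(0.9) = 1.282, giving δ = 3.242.
(Ignoring the negligible lower-tail rejection probability gives the usual closed-form inversion.)
δ = d·√n ⇒ n = (δ/d)² = (3.242 / 0.80)² = 16.42.
Round up to the next whole unit.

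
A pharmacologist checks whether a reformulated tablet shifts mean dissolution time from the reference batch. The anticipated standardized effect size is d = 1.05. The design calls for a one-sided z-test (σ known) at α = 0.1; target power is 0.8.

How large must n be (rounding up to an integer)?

n = 5

Set Φ(δ − 1.282) = 0.8; then δ − 1.282 = Φ⁻¹(0.8) = 0.842, giving δ = 2.123.
δ = d·√n ⇒ n = (δ/d)² = (2.123 / 1.05)² = 4.09.
Round up to the next whole unit.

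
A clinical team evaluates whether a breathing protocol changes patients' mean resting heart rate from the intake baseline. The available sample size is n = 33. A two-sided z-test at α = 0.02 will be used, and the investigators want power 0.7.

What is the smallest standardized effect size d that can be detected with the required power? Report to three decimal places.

Need Φ(δ − 2.326) = 0.7, so δ = 2.326 + 0.524 = 2.851.
(Lower-tail contribution to power is negligible for δ > 0.)
δ = d·√n ⇒ d = δ/√n = 2.851/√33 = 0.4963.

d ≈ 0.496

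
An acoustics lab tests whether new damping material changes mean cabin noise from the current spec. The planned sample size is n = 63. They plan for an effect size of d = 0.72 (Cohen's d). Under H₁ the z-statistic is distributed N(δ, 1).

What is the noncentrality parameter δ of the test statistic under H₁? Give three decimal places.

δ ≈ 5.715

The noncentrality parameter scales effect size by the design's sample-size factor: δ = d·√n = 0.72 × √63 = 5.7148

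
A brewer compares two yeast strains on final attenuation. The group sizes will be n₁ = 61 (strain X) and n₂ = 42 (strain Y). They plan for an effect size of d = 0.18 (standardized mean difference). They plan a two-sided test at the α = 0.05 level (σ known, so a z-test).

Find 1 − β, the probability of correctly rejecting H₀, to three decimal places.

Noncentrality parameter: δ = d / √(1/n₁ + 1/n₂) = 0.18 / √(1/61 + 1/42) = 0.8977
Critical value for a two-sided test at α = 0.05: z_{α/2} = 1.960.
Power = Φ(δ − 1.960) + Φ(−δ − 1.960) = Φ(-1.062) + Φ(-2.858) = 0.1441 + 0.0021 = 0.1462.

Power ≈ 0.146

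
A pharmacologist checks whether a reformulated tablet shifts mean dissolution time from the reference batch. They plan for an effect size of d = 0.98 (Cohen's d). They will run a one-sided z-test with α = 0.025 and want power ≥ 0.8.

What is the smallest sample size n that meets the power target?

Set Φ(δ − 1.960) = 0.8; then δ − 1.960 = Φ⁻¹(0.8) = 0.842, giving δ = 2.802.
δ = d·√n ⇒ n = (δ/d)² = (2.802 / 0.98)² = 8.17.
Rounding up, n = 9.

n = 9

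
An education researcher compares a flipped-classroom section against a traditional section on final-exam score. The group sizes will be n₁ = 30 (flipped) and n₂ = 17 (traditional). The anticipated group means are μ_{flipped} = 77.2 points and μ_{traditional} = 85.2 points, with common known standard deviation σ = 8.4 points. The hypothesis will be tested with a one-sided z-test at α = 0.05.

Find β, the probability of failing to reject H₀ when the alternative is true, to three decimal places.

Standardized effect: d = |μ_{flipped} − μ_{traditional}| / σ = |77.2 − 85.2| / 8.4 = 0.9524
Noncentrality parameter: δ = d / √(1/n₁ + 1/n₂) = 0.9524 / √(1/30 + 1/17) = 3.1372
Critical value for a one-sided test at α = 0.05: z_α = 1.645.
Power = Φ(δ − 1.645) = Φ(1.492) = 0.9322.
Type II error: β = 1 − power = 1 − 0.9322 = 0.0678.

β ≈ 0.068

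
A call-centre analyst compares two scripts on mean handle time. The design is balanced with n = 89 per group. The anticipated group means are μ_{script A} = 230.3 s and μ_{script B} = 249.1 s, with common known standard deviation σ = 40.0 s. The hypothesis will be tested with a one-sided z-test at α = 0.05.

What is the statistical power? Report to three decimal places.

Power ≈ 0.932

Standardized effect: d = |μ_{script A} − μ_{script B}| / σ = |230.3 − 249.1| / 40.0 = 0.4700
Noncentrality parameter: δ = d·√(n/2) = 0.4700 × √(89/2) = 3.1353
One-sided α = 0.05 → critical value z_{0.05} = 1.645.
Power = Φ(δ − 1.645) = Φ(1.490) = 0.9319.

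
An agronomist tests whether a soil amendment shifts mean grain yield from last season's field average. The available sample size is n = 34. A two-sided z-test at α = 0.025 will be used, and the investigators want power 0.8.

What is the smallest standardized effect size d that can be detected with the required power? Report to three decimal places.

Need Φ(δ − 2.241) = 0.8, so δ = 2.241 + 0.842 = 3.083.
(Lower-tail contribution to power is negligible for δ > 0.)
δ = d·√n ⇒ d = δ/√n = 3.083/√34 = 0.5287.

d ≈ 0.529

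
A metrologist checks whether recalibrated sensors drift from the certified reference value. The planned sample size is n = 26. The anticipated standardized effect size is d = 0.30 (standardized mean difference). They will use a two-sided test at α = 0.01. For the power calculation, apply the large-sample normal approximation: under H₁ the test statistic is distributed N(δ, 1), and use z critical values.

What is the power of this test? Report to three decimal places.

Noncentrality parameter: δ = d·√n = 0.30 × √26 = 1.5297
Critical value for a two-sided test at α = 0.01: z_{α/2} = 2.576.
Power = Φ(δ − 2.576) + Φ(−δ − 2.576) = Φ(-1.046) + Φ(-4.106) = 0.1478 + 0.0000 = 0.1478.

Power ≈ 0.148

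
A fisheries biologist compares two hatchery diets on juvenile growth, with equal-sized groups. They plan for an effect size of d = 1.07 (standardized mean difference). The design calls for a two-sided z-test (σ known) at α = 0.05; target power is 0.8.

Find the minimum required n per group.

n = 14 per group

Set Φ(δ − 1.960) = 0.8; then δ − 1.960 = Φ⁻¹(0.8) = 0.842, giving δ = 2.802.
(The Φ(−δ − z_{α/2}) term is vanishingly small for δ > 0 and is dropped in the standard sample-size formula.)
δ = d·√(n/2) ⇒ n = 2(δ/d)² = 2 × (2.802 / 1.07)² = 13.71.
Round up to the next whole unit.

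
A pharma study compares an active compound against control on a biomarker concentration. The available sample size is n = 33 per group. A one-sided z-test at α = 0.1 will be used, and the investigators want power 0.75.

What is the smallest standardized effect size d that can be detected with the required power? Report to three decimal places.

Required noncentrality: δ = z_{0.1} + z_{0.25} = 1.282 + 0.674 = 1.956.
δ = d·√(n/2) ⇒ d = δ/√(n/2) = 1.956/√(33/2) = 0.4815.

d ≈ 0.482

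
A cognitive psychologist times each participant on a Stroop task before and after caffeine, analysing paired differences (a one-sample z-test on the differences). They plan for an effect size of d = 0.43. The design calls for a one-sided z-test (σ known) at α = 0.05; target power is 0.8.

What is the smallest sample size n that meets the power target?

n = 34

For power 0.8 need Φ(δ − z_{0.05}) = 0.8, so δ = z_{0.05} + z_{0.20} = 1.645 + 0.842 = 2.486.
δ = d·√n ⇒ n = (δ/d)² = (2.486 / 0.43)² = 33.44.
Round up to the next whole unit.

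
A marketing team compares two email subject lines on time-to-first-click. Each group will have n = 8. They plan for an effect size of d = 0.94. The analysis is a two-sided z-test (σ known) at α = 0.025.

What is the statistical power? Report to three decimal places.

Noncentrality parameter: δ = d·√(n/2) = 0.94 × √(8/2) = 1.8800
Two-sided α = 0.025 → critical value z_{0.0125} = 2.241.
Power = Φ(δ − 2.241) + Φ(−δ − 2.241) = Φ(-0.361) + Φ(-4.121) = 0.3589 + 0.0000 = 0.3589.

Power ≈ 0.359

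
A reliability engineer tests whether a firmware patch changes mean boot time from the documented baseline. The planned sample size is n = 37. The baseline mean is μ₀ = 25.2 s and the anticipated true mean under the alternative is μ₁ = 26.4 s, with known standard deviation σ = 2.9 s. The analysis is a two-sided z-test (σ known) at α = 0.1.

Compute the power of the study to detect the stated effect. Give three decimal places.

Power ≈ 0.808

Standardized effect: d = |μ₁ − μ₀| / σ = |26.4 − 25.2| / 2.9 = 0.4138
Noncentrality parameter: δ = d·√n = 0.4138 × √37 = 2.5170
Two-sided α = 0.1 → critical value z_{0.05} = 1.645.
Power = Φ(δ − 1.645) + Φ(−δ − 1.645) = Φ(0.872) + Φ(-4.162) = 0.8084 + 0.0000 = 0.8085.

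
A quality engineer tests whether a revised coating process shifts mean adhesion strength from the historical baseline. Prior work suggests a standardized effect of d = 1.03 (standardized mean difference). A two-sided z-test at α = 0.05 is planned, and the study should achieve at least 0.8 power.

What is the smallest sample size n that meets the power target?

n = 8

For power 0.8 need Φ(δ − z_{0.025}) = 0.8, so δ = z_{0.025} + z_{0.20} = 1.960 + 0.842 = 2.802.
(For δ > 0 the lower-tail rejection region contributes negligibly to power, so the one-term inversion is standard.)
δ = d·√n ⇒ n = (δ/d)² = (2.802 / 1.03)² = 7.40.
Rounding up, n = 8.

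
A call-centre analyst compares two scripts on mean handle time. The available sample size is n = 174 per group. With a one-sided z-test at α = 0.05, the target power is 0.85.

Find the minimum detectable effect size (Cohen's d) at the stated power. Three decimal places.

Need Φ(δ − 1.645) = 0.85, so δ = 1.645 + 1.036 = 2.681.
δ = d·√(n/2) ⇒ d = δ/√(n/2) = 2.681/√(174/2) = 0.2875.

d ≈ 0.287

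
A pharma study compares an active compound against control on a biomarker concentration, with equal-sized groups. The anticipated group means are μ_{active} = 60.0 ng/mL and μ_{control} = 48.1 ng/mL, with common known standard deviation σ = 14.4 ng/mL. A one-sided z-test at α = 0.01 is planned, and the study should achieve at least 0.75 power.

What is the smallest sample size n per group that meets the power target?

n = 27 per group

Standardized effect: d = |μ_{active} − μ_{control}| / σ = |60.0 − 48.1| / 14.4 = 0.8264
For power 0.75 need Φ(δ − z_{0.01}) = 0.75, so δ = z_{0.01} + z_{0.25} = 2.326 + 0.674 = 3.001.
δ = d·√(n/2) ⇒ n = 2(δ/d)² = 2 × (3.001 / 0.8264)² = 26.37.
Round up to the next whole unit.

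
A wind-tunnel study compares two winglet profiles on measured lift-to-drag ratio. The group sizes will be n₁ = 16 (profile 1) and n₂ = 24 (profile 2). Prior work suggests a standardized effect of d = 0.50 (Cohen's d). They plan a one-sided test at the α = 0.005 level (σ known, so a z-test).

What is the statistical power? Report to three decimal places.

Noncentrality parameter: δ = d / √(1/n₁ + 1/n₂) = 0.50 / √(1/16 + 1/24) = 1.5492
Critical value for a one-sided test at α = 0.005: z_α = 2.576.
Power = P(Z > 2.576 − δ) = Φ(-1.027) = 0.1523.

Power ≈ 0.152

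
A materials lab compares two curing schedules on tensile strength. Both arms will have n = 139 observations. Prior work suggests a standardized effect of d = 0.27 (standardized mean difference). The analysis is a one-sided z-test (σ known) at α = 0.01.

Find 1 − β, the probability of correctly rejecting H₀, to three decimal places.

Power ≈ 0.470

Noncentrality parameter: δ = d·√(n/2) = 0.27 × √(139/2) = 2.2509
Critical value for a one-sided test at α = 0.01: z_α = 2.326.
Power = Φ(δ − 2.326) = Φ(-0.075) = 0.4699.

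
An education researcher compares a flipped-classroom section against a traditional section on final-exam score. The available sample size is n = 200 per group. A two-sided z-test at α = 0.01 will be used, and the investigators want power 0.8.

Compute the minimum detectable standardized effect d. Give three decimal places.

d ≈ 0.342

Need Φ(δ − 2.576) = 0.8, so δ = 2.576 + 0.842 = 3.417.
(Lower-tail contribution to power is negligible for δ > 0.)
δ = d·√(n/2) ⇒ d = δ/√(n/2) = 3.417/√(200/2) = 0.3417.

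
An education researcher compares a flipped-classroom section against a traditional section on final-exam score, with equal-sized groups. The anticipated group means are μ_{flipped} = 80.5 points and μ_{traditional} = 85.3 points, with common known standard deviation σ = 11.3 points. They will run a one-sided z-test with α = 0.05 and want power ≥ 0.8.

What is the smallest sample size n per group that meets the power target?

Standardized effect: d = |μ_{flipped} − μ_{traditional}| / σ = |80.5 − 85.3| / 11.3 = 0.4248
For power 0.8 need Φ(δ − z_{0.05}) = 0.8, so δ = z_{0.05} + z_{0.20} = 1.645 + 0.842 = 2.486.
δ = d·√(n/2) ⇒ n = 2(δ/d)² = 2 × (2.486 / 0.4248)² = 68.53.
Rounding up, n = 69 per group.

n = 69 per group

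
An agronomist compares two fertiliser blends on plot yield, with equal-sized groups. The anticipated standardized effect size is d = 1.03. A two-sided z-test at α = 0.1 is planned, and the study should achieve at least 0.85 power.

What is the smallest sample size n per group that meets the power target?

For power 0.85 need Φ(δ − z_{0.05}) = 0.85, so δ = z_{0.05} + z_{0.15} = 1.645 + 1.036 = 2.681.
(The Φ(−δ − z_{α/2}) term is vanishingly small for δ > 0 and is dropped in the standard sample-size formula.)
δ = d·√(n/2) ⇒ n = 2(δ/d)² = 2 × (2.681 / 1.03)² = 13.55.
Rounding up, n = 14 per group.

n = 14 per group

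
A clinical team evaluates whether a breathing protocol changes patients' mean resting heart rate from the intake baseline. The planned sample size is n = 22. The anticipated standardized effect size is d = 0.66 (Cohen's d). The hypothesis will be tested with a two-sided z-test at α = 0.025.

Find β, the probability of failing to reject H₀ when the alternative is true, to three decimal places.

β ≈ 0.196

Noncentrality parameter: δ = d·√n = 0.66 × √22 = 3.0957
Critical value for a two-sided test at α = 0.025: z_{α/2} = 2.241.
Power = Φ(δ − 2.241) + Φ(−δ − 2.241) = Φ(0.854) + Φ(-5.337) = 0.8035 + 0.0000 = 0.8035.
Type II error: β = 1 − power = 1 − 0.8035 = 0.1965.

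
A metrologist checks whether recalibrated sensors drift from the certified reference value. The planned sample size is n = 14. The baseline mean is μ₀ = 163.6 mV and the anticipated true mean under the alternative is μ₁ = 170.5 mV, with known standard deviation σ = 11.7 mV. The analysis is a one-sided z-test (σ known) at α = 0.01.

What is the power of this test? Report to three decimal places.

Standardized effect: d = |μ₁ − μ₀| / σ = |170.5 − 163.6| / 11.7 = 0.5897
Noncentrality parameter: δ = d·√n = 0.5897 × √14 = 2.2066
One-sided α = 0.01 → critical value z_{0.01} = 2.326.
Power = Φ(δ − 2.326) = Φ(-0.120) = 0.4523.

Power ≈ 0.452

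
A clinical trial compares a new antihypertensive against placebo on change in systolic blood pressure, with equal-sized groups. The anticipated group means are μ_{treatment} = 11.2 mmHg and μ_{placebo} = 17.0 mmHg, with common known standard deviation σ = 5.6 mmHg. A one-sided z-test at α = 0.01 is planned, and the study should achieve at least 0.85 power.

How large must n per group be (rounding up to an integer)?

n = 22 per group

Standardized effect: d = |μ_{treatment} − μ_{placebo}| / σ = |11.2 − 17.0| / 5.6 = 1.0357
Set Φ(δ − 2.326) = 0.85; then δ − 2.326 = Φ⁻¹(0.85) = 1.036, giving δ = 3.363.
δ = d·√(n/2) ⇒ n = 2(δ/d)² = 2 × (3.363 / 1.0357)² = 21.08.
Round up to the next whole unit.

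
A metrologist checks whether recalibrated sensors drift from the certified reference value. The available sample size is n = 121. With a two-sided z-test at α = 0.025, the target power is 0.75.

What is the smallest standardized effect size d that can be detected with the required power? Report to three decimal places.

Need Φ(δ − 2.241) = 0.75, so δ = 2.241 + 0.674 = 2.916.
(Lower-tail contribution to power is negligible for δ > 0.)
δ = d·√n ⇒ d = δ/√n = 2.916/√121 = 0.2651.

d ≈ 0.265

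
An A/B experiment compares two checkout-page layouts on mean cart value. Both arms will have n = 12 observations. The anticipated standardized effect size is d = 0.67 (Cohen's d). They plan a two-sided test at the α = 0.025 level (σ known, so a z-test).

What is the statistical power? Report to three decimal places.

Power ≈ 0.274

Noncentrality parameter: δ = d·√(n/2) = 0.67 × √(12/2) = 1.6412
Two-sided α = 0.025 → critical value z_{0.0125} = 2.241.
Power = Φ(δ − 2.241) + Φ(−δ − 2.241) = Φ(-0.600) + Φ(-3.883) = 0.2742 + 0.0001 = 0.2742.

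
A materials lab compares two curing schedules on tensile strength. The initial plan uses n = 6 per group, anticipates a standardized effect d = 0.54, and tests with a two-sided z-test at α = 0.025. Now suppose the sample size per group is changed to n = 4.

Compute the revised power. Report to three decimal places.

With n = 4 per group: δ = d·√(n/2) = 0.54 × √(4/2) = 0.7637. Critical value z_{0.0125} = 2.241.
Revised power = Φ(δ − 2.241) + Φ(−δ − 2.241) = Φ(-1.478) + Φ(-3.005) = 0.0697 + 0.0013 = 0.0711.

Power ≈ 0.071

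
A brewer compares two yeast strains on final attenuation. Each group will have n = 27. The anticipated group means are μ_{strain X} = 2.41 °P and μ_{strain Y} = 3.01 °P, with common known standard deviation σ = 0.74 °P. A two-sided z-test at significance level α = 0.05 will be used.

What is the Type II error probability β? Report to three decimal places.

Standardized effect: d = |μ_{strain X} − μ_{strain Y}| / σ = |2.41 − 3.01| / 0.74 = 0.8108
Noncentrality parameter: δ = d·√(n/2) = 0.8108 × √(27/2) = 2.9791
Critical value for a two-sided test at α = 0.05: z_{α/2} = 1.960.
Power = Φ(δ − 1.960) + Φ(−δ − 1.960) = Φ(1.019) + Φ(-4.939) = 0.8459 + 0.0000 = 0.8459.
Type II error: β = 1 − power = 1 − 0.8459 = 0.1541.

β ≈ 0.154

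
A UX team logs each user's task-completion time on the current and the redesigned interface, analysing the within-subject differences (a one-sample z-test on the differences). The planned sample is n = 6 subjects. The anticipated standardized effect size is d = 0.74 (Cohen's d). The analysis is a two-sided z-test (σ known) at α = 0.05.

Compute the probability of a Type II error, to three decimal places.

β ≈ 0.558

Noncentrality parameter: λ = d·√n = 0.74 × √6 = 1.8126
Two-sided α = 0.05 → critical value z_{0.025} = 1.960.
Power = Φ(λ − 1.960) + Φ(−λ − 1.960) = Φ(-0.147) + Φ(-3.773) = 0.4414 + 0.0001 = 0.4415.
Type II error: β = 1 − power = 1 − 0.4415 = 0.5585.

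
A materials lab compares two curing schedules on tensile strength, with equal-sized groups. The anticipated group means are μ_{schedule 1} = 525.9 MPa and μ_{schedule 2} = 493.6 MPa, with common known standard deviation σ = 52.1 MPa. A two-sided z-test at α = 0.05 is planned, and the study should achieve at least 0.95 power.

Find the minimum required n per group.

n = 68 per group

Standardized effect: d = |μ_{schedule 1} − μ_{schedule 2}| / σ = |525.9 − 493.6| / 52.1 = 0.6200
Set Φ(δ − 1.960) = 0.95; then δ − 1.960 = Φ⁻¹(0.95) = 1.645, giving δ = 3.605.
(For δ > 0 the lower-tail rejection region contributes negligibly to power, so the one-term inversion is standard.)
δ = d·√(n/2) ⇒ n = 2(δ/d)² = 2 × (3.605 / 0.6200)² = 67.62.
Round up to the next whole unit.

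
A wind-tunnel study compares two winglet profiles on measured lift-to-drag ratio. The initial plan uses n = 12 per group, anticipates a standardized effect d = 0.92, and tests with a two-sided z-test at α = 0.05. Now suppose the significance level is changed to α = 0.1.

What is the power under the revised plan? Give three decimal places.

δ = d·√(n/2) = 0.92 × √(12/2) = 2.2535 (unchanged). New critical value: z_{0.05} = 1.645.
Revised power = Φ(δ − 1.645) + Φ(−δ − 1.645) = Φ(0.609) + Φ(-3.898) = 0.7286 + 0.0000 = 0.7287.

Power ≈ 0.729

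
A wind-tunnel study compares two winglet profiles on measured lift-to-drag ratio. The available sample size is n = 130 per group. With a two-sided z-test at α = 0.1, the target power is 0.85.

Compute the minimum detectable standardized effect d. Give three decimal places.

Required noncentrality: δ = z_{0.05} + z_{0.15} = 1.645 + 1.036 = 2.681.
(Lower-tail contribution to power is negligible for δ > 0.)
δ = d·√(n/2) ⇒ d = δ/√(n/2) = 2.681/√(130/2) = 0.3326.

d ≈ 0.333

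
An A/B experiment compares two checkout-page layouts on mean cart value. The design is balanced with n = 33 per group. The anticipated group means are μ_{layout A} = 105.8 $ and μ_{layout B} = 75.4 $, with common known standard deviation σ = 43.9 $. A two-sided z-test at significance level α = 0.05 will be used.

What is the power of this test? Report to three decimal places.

Standardized effect: d = |μ_{layout A} − μ_{layout B}| / σ = |105.8 − 75.4| / 43.9 = 0.6925
Noncentrality parameter: λ = d·√(n/2) = 0.6925 × √(33/2) = 2.8129
Critical value for a two-sided test at α = 0.05: z_{α/2} = 1.960.
Power = Φ(λ − 1.960) + Φ(−λ − 1.960) = Φ(0.853) + Φ(-4.773) = 0.8031 + 0.0000 = 0.8031.

Power ≈ 0.803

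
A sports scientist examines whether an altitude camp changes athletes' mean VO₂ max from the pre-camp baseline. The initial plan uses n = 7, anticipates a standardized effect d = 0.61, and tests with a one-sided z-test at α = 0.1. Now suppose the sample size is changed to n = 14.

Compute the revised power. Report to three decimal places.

With n = 14: δ = d·√n = 0.61 × √14 = 2.2824. Critical value z_{0.1} = 1.282.
Revised power = P(Z > 1.282 − δ) = Φ(1.001) = 0.8416.

Power ≈ 0.842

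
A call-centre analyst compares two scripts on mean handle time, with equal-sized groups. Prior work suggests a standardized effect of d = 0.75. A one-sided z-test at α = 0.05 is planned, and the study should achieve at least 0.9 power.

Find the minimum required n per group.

For power 0.9 need Φ(δ − z_{0.05}) = 0.9, so δ = z_{0.05} + z_{0.10} = 1.645 + 1.282 = 2.926.
δ = d·√(n/2) ⇒ n = 2(δ/d)² = 2 × (2.926 / 0.75)² = 30.45.
Rounding up, n = 31 per group.

n = 31 per group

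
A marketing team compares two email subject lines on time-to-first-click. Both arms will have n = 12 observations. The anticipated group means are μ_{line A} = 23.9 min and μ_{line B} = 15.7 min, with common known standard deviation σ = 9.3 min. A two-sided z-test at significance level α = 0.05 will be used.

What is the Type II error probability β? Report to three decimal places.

β ≈ 0.421

Standardized effect: d = |μ_{line A} − μ_{line B}| / σ = |23.9 − 15.7| / 9.3 = 0.8817
Noncentrality parameter: δ = d·√(n/2) = 0.8817 × √(12/2) = 2.1598
Two-sided α = 0.05 → critical value z_{0.025} = 1.960.
Power = Φ(δ − 1.960) + Φ(−δ − 1.960) = Φ(0.200) + Φ(-4.120) = 0.5792 + 0.0000 = 0.5792.
Type II error: β = 1 − power = 1 − 0.5792 = 0.4208.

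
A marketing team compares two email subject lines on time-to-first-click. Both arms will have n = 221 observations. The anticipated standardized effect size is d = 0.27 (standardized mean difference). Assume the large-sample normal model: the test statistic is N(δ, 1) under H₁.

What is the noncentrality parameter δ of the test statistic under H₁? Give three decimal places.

The noncentrality parameter scales effect size by the design's sample-size factor: δ = d·√(n/2) = 0.27 × √(221/2) = 2.8382

δ ≈ 2.838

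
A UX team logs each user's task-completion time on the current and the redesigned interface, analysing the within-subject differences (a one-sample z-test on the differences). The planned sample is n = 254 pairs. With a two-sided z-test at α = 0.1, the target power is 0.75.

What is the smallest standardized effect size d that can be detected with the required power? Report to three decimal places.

Required noncentrality: δ = z_{0.05} + z_{0.25} = 1.645 + 0.674 = 2.319.
(The second rejection-region term Φ(−δ − z_{α/2}) is negligible and dropped.)
δ = d·√n ⇒ d = δ/√n = 2.319/√254 = 0.1455.

d ≈ 0.146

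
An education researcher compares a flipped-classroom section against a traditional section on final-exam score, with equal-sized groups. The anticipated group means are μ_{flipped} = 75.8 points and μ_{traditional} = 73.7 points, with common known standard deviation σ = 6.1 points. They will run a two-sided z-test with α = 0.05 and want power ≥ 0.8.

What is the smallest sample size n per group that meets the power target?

n = 133 per group

Standardized effect: d = |μ_{flipped} − μ_{traditional}| / σ = |75.8 − 73.7| / 6.1 = 0.3443
For power 0.8 need Φ(δ − z_{0.025}) = 0.8, so δ = z_{0.025} + z_{0.20} = 1.960 + 0.842 = 2.802.
(For δ > 0 the lower-tail rejection region contributes negligibly to power, so the one-term inversion is standard.)
δ = d·√(n/2) ⇒ n = 2(δ/d)² = 2 × (2.802 / 0.3443)² = 132.45.
Rounding up, n = 133 per group.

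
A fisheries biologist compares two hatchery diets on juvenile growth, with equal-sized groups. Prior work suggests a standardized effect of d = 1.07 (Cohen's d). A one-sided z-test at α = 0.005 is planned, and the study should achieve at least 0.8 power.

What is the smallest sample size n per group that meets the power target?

For power 0.8 need Φ(δ − z_{0.005}) = 0.8, so δ = z_{0.005} + z_{0.20} = 2.576 + 0.842 = 3.417.
δ = d·√(n/2) ⇒ n = 2(δ/d)² = 2 × (3.417 / 1.07)² = 20.40.
Rounding up, n = 21 per group.

n = 21 per group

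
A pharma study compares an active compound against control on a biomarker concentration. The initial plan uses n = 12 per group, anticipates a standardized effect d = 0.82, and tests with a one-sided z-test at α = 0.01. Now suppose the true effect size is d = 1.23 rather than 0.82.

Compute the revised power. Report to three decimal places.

Power ≈ 0.754

With d = 1.23: δ = d·√(n/2) = 1.23 × √(12/2) = 3.0129. Critical value z_{0.01} = 2.326.
Revised power = P(Z > 2.326 − δ) = Φ(0.687) = 0.7538.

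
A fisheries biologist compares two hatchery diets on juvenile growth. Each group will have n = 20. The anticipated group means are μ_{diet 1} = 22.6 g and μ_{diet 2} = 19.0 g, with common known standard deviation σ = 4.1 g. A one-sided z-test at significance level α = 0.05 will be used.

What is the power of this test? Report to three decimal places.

Standardized effect: d = |μ_{diet 1} − μ_{diet 2}| / σ = |22.6 − 19.0| / 4.1 = 0.8780
Noncentrality parameter: δ = d·√(n/2) = 0.8780 × √(20/2) = 2.7766
Critical value for a one-sided test at α = 0.05: z_α = 1.645.
Power = Φ(δ − 1.645) = Φ(1.132) = 0.8711.

Power ≈ 0.871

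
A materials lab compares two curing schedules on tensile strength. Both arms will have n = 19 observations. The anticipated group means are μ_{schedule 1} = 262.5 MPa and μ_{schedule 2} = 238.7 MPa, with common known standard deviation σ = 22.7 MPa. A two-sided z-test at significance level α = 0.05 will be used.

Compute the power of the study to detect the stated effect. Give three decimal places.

Power ≈ 0.898

Standardized effect: d = |μ_{schedule 1} − μ_{schedule 2}| / σ = |262.5 − 238.7| / 22.7 = 1.0485
Noncentrality parameter: δ = d·√(n/2) = 1.0485 × √(19/2) = 3.2316
Critical value for a two-sided test at α = 0.05: z_{α/2} = 1.960.
Power = Φ(δ − 1.960) + Φ(−δ − 1.960) = Φ(1.272) + Φ(-5.192) = 0.8982 + 0.0000 = 0.8982.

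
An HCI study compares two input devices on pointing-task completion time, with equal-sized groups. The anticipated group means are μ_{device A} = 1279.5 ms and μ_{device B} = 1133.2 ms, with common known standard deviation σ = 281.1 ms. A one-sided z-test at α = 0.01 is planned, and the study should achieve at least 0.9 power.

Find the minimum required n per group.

n = 97 per group

Standardized effect: d = |μ_{device A} − μ_{device B}| / σ = |1279.5 − 1133.2| / 281.1 = 0.5205
For power 0.9 need Φ(δ − z_{0.01}) = 0.9, so δ = z_{0.01} + z_{0.10} = 2.326 + 1.282 = 3.608.
δ = d·√(n/2) ⇒ n = 2(δ/d)² = 2 × (3.608 / 0.5205)² = 96.11.
Rounding up, n = 97 per group.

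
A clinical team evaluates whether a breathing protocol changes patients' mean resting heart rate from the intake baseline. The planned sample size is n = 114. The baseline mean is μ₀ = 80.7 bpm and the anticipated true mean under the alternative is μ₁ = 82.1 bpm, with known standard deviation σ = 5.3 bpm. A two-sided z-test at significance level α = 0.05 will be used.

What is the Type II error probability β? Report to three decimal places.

β ≈ 0.195

Standardized effect: d = |μ₁ − μ₀| / σ = |82.1 − 80.7| / 5.3 = 0.2642
Noncentrality parameter: δ = d·√n = 0.2642 × √114 = 2.8204
Two-sided α = 0.05 → critical value z_{0.025} = 1.960.
Power = Φ(δ − 1.960) + Φ(−δ − 1.960) = Φ(0.860) + Φ(-4.780) = 0.8052 + 0.0000 = 0.8052.
Type II error: β = 1 − power = 1 − 0.8052 = 0.1948.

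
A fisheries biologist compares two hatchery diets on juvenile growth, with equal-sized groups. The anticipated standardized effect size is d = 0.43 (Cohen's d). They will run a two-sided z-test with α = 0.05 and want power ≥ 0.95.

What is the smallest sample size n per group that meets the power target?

n = 141 per group

For power 0.95 need Φ(δ − z_{0.025}) = 0.95, so δ = z_{0.025} + z_{0.05} = 1.960 + 1.645 = 3.605.
(The Φ(−δ − z_{α/2}) term is vanishingly small for δ > 0 and is dropped in the standard sample-size formula.)
δ = d·√(n/2) ⇒ n = 2(δ/d)² = 2 × (3.605 / 0.43)² = 140.56.
Rounding up, n = 141 per group.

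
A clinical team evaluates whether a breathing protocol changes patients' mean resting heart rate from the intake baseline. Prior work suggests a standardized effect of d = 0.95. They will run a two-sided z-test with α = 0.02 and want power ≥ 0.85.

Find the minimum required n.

n = 13

For power 0.85 need Φ(δ − z_{0.01}) = 0.85, so δ = z_{0.01} + z_{0.15} = 2.326 + 1.036 = 3.363.
(For δ > 0 the lower-tail rejection region contributes negligibly to power, so the one-term inversion is standard.)
δ = d·√n ⇒ n = (δ/d)² = (3.363 / 0.95)² = 12.53.
Rounding up, n = 13.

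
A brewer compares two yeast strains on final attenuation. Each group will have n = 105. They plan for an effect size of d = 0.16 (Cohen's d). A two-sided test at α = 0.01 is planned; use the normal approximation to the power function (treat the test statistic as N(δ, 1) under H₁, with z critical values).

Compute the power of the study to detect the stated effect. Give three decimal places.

Power ≈ 0.078

Noncentrality parameter: δ = d·√(n/2) = 0.16 × √(105/2) = 1.1593
Two-sided α = 0.01 → critical value z_{0.005} = 2.576.
Power = Φ(δ − 2.576) + Φ(−δ − 2.576) = Φ(-1.417) + Φ(-3.735) = 0.0783 + 0.0001 = 0.0784.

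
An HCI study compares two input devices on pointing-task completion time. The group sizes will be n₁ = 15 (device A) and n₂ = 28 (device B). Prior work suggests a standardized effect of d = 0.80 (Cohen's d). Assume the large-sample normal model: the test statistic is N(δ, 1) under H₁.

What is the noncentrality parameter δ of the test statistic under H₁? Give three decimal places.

The noncentrality parameter scales effect size by the design's sample-size factor: δ = d / √(1/n₁ + 1/n₂) = 0.80 / √(1/15 + 1/28) = 2.5002

δ ≈ 2.500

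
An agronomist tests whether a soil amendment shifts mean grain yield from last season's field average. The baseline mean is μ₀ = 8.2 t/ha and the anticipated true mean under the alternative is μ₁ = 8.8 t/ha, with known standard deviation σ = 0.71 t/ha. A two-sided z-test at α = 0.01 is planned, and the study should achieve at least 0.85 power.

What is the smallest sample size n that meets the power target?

Standardized effect: d = |μ₁ − μ₀| / σ = |8.8 − 8.2| / 0.71 = 0.8451
Set Φ(δ − 2.576) = 0.85; then δ − 2.576 = Φ⁻¹(0.85) = 1.036, giving δ = 3.612.
(The Φ(−δ − z_{α/2}) term is vanishingly small for δ > 0 and is dropped in the standard sample-size formula.)
δ = d·√n ⇒ n = (δ/d)² = (3.612 / 0.8451)² = 18.27.
Rounding up, n = 19.

n = 19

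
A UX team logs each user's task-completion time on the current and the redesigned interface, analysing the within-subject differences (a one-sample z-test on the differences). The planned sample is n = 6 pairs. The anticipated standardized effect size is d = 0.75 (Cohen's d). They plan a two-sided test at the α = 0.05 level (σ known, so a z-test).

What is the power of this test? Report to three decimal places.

Power ≈ 0.451

Noncentrality parameter: λ = d·√n = 0.75 × √6 = 1.8371
Critical value for a two-sided test at α = 0.05: z_{α/2} = 1.960.
Power = Φ(λ − 1.960) + Φ(−λ − 1.960) = Φ(-0.123) + Φ(-3.797) = 0.4511 + 0.0001 = 0.4512.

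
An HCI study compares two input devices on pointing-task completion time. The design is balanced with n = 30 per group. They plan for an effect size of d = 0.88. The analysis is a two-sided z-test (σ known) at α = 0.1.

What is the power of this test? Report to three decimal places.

Power ≈ 0.961

Noncentrality parameter: δ = d·√(n/2) = 0.88 × √(30/2) = 3.4082
Critical value for a two-sided test at α = 0.1: z_{α/2} = 1.645.
Power = Φ(δ − 1.645) + Φ(−δ − 1.645) = Φ(1.763) + Φ(-5.053) = 0.9611 + 0.0000 = 0.9611.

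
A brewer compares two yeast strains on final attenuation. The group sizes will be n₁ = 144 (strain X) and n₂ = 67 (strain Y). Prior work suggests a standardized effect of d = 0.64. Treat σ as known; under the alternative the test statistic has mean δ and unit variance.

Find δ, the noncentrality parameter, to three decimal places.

δ ≈ 4.328

δ = d / √(1/n₁ + 1/n₂) = 0.64 / √(1/144 + 1/67) = 4.3277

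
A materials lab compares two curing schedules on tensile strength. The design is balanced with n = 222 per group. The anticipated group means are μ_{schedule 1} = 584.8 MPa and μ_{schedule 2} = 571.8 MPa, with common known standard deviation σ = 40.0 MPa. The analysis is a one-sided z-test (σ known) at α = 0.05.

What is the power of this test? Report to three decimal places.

Power ≈ 0.962

Standardized effect: d = |μ_{schedule 1} − μ_{schedule 2}| / σ = |584.8 − 571.8| / 40.0 = 0.3250
Noncentrality parameter: δ = d·√(n/2) = 0.3250 × √(222/2) = 3.4241
One-sided α = 0.05 → critical value z_{0.05} = 1.645.
Power = P(Z > 1.645 − δ) = Φ(1.779) = 0.9624.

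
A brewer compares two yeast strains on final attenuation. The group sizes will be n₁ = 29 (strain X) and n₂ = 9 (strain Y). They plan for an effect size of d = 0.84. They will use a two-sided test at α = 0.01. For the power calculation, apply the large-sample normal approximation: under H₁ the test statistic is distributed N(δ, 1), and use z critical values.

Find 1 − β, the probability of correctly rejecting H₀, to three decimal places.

Power ≈ 0.354

Noncentrality parameter: δ = d / √(1/n₁ + 1/n₂) = 0.84 / √(1/29 + 1/9) = 2.2014
Two-sided α = 0.01 → critical value z_{0.005} = 2.576.
Power = Φ(δ − 2.576) + Φ(−δ − 2.576) = Φ(-0.374) + Φ(-4.777) = 0.3541 + 0.0000 = 0.3541.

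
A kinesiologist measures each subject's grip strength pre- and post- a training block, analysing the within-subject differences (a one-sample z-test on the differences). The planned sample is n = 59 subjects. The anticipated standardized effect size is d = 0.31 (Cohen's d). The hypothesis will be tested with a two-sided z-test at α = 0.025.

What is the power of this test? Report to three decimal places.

Power ≈ 0.556

Noncentrality parameter: δ = d·√n = 0.31 × √59 = 2.3812
Critical value for a two-sided test at α = 0.025: z_{α/2} = 2.241.
Power = Φ(δ − 2.241) + Φ(−δ − 2.241) = Φ(0.140) + Φ(-4.623) = 0.5556 + 0.0000 = 0.5556.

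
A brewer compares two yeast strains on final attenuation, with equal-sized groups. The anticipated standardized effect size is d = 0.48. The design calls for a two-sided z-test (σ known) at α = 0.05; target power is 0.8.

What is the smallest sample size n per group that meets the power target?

n = 69 per group

For power 0.8 need Φ(δ − z_{0.025}) = 0.8, so δ = z_{0.025} + z_{0.20} = 1.960 + 0.842 = 2.802.
(Ignoring the negligible lower-tail rejection probability gives the usual closed-form inversion.)
δ = d·√(n/2) ⇒ n = 2(δ/d)² = 2 × (2.802 / 0.48)² = 68.13.
Rounding up, n = 69 per group.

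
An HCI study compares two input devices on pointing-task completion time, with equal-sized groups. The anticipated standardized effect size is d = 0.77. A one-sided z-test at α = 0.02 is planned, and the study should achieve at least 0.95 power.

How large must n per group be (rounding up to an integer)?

Set Φ(δ − 2.054) = 0.95; then δ − 2.054 = Φ⁻¹(0.95) = 1.645, giving δ = 3.699.
δ = d·√(n/2) ⇒ n = 2(δ/d)² = 2 × (3.699 / 0.77)² = 46.14.
Rounding up, n = 47 per group.

n = 47 per group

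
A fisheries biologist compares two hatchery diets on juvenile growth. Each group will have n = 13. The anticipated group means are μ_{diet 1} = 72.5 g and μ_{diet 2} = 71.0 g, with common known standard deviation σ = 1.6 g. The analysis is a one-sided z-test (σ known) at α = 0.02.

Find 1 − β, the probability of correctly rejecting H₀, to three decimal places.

Standardized effect: d = |μ_{diet 1} − μ_{diet 2}| / σ = |72.5 − 71.0| / 1.6 = 0.9375
Noncentrality parameter: δ = d·√(n/2) = 0.9375 × √(13/2) = 2.3902
Critical value for a one-sided test at α = 0.02: z_α = 2.054.
Power = Φ(δ − 2.054) = Φ(0.336) = 0.6317.

Power ≈ 0.632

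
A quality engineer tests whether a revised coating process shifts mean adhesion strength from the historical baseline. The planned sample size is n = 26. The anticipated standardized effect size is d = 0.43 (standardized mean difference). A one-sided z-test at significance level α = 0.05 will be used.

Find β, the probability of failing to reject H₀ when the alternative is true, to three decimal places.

β ≈ 0.292

Noncentrality parameter: δ = d·√n = 0.43 × √26 = 2.1926
Critical value for a one-sided test at α = 0.05: z_α = 1.645.
Power = P(Z > 1.645 − δ) = Φ(0.548) = 0.7081.
Type II error: β = 1 − power = 1 − 0.7081 = 0.2919.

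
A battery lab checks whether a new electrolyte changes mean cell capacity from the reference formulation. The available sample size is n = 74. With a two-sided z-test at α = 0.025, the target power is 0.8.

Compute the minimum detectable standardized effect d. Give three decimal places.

d ≈ 0.358

Required noncentrality: δ = z_{0.0125} + z_{0.20} = 2.241 + 0.842 = 3.083.
(Lower-tail contribution to power is negligible for δ > 0.)
δ = d·√n ⇒ d = δ/√n = 3.083/√74 = 0.3584.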